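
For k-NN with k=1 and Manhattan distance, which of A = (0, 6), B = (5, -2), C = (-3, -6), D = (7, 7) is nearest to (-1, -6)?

Distances: d(A) = 13, d(B) = 10, d(C) = 2, d(D) = 21. Nearest: C = (-3, -6) with distance 2.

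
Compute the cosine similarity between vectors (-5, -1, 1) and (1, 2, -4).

With u = (-5, -1, 1), v = (1, 2, -4):
u·v = (-5)·1 + (-1)·2 + 1·(-4) = (-5) + (-2) + (-4) = -11.
|u| = √((-5)² + (-1)² + 1²) = √27, |v| = √(1² + 2² + (-4)²) = √21, so |u||v| = √(27·21) = √567.
cos θ = (u·v)/(|u||v|) = -11/√567 ≈ -0.462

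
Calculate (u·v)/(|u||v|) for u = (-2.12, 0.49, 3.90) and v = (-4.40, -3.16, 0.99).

With u = (-2.12, 0.49, 3.90), v = (-4.40, -3.16, 0.99):
u·v = (-2.12)·(-4.4) + 0.49·(-3.16) + 3.9·0.99 = 9.328 + (-1.5484) + 3.861 = 11.6406.
|u| = √((-2.12)² + 0.49² + 3.9²) = √(4.4944 + 0.2401 + 15.21) = √19.9445, |v| = √((-4.4)² + (-3.16)² + 0.99²) = √(19.36 + 9.9856 + 0.9801) = √30.3257.
cos θ = (u·v)/(|u||v|) = 11.6406/(√19.9445·√30.3257) ≈ 0.4733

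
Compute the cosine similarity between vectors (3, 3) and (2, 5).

With u = (3, 3), v = (2, 5):
u·v = 3·2 + 3·5 = 6 + 15 = 21.
|u| = √(3² + 3²) = √18, |v| = √(2² + 5²) = √29, so |u||v| = √(18·29) = √522.
cos θ = (u·v)/(|u||v|) = 21/√522 ≈ 0.9191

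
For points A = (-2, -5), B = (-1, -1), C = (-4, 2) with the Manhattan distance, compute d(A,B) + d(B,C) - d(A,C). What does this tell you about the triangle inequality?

d(A,B) = 1 + 4 = 5, d(B,C) = 3 + 3 = 6, d(A,C) = 2 + 7 = 9.
d(A,B) + d(B,C) - d(A,C) = 5 + 6 - 9 = 11 - 9 = 2. This is ≥ 0, so the triangle inequality holds for these points.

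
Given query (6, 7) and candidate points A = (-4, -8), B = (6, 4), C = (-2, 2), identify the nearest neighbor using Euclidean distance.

Distances: d(A) ≈ 18.0278, d(B) = 3, d(C) ≈ 9.434. Nearest: B = (6, 4) with distance 3.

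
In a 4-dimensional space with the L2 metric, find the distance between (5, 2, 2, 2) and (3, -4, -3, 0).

(Σ|x_i - y_i|^2)^(1/2) = (|5 - 3|^2 + |2 - (-4)|^2 + |2 - (-3)|^2 + |2 - 0|^2)^(1/2)
= (2^2 + 6^2 + 5^2 + 2^2)^(1/2) = (4 + 36 + 25 + 4)^(1/2) = (69)^(1/2) ≈ 8.3066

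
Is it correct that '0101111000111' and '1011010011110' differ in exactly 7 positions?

Differing positions: 1, 2, 3, 5, 7, 9, 10, 13. Hamming distance = 8, so the claim that d_H = 7 is false.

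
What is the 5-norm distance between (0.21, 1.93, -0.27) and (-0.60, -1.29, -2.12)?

(Σ|x_i - y_i|^5)^(1/5) = (|0.21 - (-0.6)|^5 + |1.93 - (-1.29)|^5 + |-0.27 - (-2.12)|^5)^(1/5)
= (0.81^5 + 3.22^5 + 1.85^5)^(1/5) ≈ (0.3487 + 346.162 + 21.67)^(1/5) = (368.1807)^(1/5) ≈ 3.26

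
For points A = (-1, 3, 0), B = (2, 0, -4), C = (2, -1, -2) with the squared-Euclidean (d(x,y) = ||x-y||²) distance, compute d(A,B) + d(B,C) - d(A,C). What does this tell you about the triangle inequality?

d(A,B) = 3² + 3² + 4² = 34, d(B,C) = 0² + 1² + 2² = 5, d(A,C) = 3² + 4² + 2² = 29.
d(A,B) + d(B,C) - d(A,C) = 34 + 5 - 29 = 39 - 29 = 10. This is ≥ 0, so the triangle inequality holds for these points.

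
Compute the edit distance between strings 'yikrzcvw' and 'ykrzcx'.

Let D[i][j] be the edit distance between the first i characters of 'yikrzcvw' and the first j characters of 'ykrzcx', with D[i][0] = i, D[0][j] = j, and D[i][j] = D[i-1][j-1] if the characters match, else 1 + min(D[i-1][j], D[i][j-1], D[i-1][j-1]). Filling the table (rows: prefixes of 'yikrzcvw', columns: prefixes of 'ykrzcx'):
     ε  y  k  r  z  c  x
  ε  0  1  2  3  4  5  6
  y  1  0  1  2  3  4  5
  i  2  1  1  2  3  4  5
  k  3  2  1  2  3  4  5
  r  4  3  2  1  2  3  4
  z  5  4  3  2  1  2  3
  c  6  5  4  3  2  1  2
  v  7  6  5  4  3  2  2
  w  8  7  6  5  4  3  3
The bottom-right entry gives D[8][6] = 3, so no sequence of fewer than 3 edits works. Backtracking through the table gives one optimal edit sequence (3 edits):
  yikrzcvw → ykrzcvw (del i @2)
  ykrzcvw → ykrzcw (del v @6)
  ykrzcw → ykrzcx (sub w→x @6)
Edit distance = 3.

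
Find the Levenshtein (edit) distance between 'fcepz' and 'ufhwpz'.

Let D[i][j] be the edit distance between the first i characters of 'fcepz' and the first j characters of 'ufhwpz', with D[i][0] = i, D[0][j] = j, and D[i][j] = D[i-1][j-1] if the characters match, else 1 + min(D[i-1][j], D[i][j-1], D[i-1][j-1]). Filling the table (rows: prefixes of 'fcepz', columns: prefixes of 'ufhwpz'):
     ε  u  f  h  w  p  z
  ε  0  1  2  3  4  5  6
  f  1  1  1  2  3  4  5
  c  2  2  2  2  3  4  5
  e  3  3  3  3  3  4  5
  p  4  4  4  4  4  3  4
  z  5  5  5  5  5  4  3
The bottom-right entry gives D[5][6] = 3, so no sequence of fewer than 3 edits works. Backtracking through the table gives one optimal edit sequence (3 edits):
  fcepz → ufcepz (ins u @1)
  ufcepz → ufhepz (sub c→h @3)
  ufhepz → ufhwpz (sub e→w @4)
Edit distance = 3.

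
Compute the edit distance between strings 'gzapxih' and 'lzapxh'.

Let D[i][j] be the edit distance between the first i characters of 'gzapxih' and the first j characters of 'lzapxh', with D[i][0] = i, D[0][j] = j, and D[i][j] = D[i-1][j-1] if the characters match, else 1 + min(D[i-1][j], D[i][j-1], D[i-1][j-1]). Filling the table (rows: prefixes of 'gzapxih', columns: prefixes of 'lzapxh'):
     ε  l  z  a  p  x  h
  ε  0  1  2  3  4  5  6
  g  1  1  2  3  4  5  6
  z  2  2  1  2  3  4  5
  a  3  3  2  1  2  3  4
  p  4  4  3  2  1  2  3
  x  5  5  4  3  2  1  2
  i  6  6  5  4  3  2  2
  h  7  7  6  5  4  3  2
The bottom-right entry gives D[7][6] = 2, so no sequence of fewer than 2 edits works. Backtracking through the table gives one optimal edit sequence (2 edits):
  gzapxih → lzapxih (sub g→l @1)
  lzapxih → lzapxh (del i @6)
Edit distance = 2.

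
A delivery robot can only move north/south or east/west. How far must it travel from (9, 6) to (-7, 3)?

Σ|x_i - y_i| = |9 - (-7)| + |6 - 3| = 16 + 3 = 19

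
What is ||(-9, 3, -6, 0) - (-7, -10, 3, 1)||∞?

max(|x_i - y_i|) = max(|-9 - (-7)|, |3 - (-10)|, |-6 - 3|, |0 - 1|) = max(2, 13, 9, 1) = 13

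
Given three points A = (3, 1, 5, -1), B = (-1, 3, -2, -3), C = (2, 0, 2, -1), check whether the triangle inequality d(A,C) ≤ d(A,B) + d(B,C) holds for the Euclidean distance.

d(A,B) = √(4² + 2² + 7² + 2²) = √73 ≈ 8.544, d(B,C) = √(3² + 3² + 4² + 2²) = √38 ≈ 6.1644, d(A,C) = √(1² + 1² + 3² + 0²) = √11 ≈ 3.3166.
d(A,C) ≈ 3.3166 ≤ 8.544 + 6.1644 = 14.7084. Triangle inequality is satisfied.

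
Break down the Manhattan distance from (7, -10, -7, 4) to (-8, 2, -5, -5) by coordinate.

Σ|x_i - y_i| = |7 - (-8)| + |-10 - 2| + |-7 - (-5)| + |4 - (-5)| = 15 + 12 + 2 + 9 = 38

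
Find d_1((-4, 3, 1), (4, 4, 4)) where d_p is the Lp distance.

Σ|x_i - y_i| = |-4 - 4| + |3 - 4| + |1 - 4| = 8 + 1 + 3 = 12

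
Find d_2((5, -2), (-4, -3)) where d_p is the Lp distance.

(Σ|x_i - y_i|^2)^(1/2) = (|5 - (-4)|^2 + |-2 - (-3)|^2)^(1/2)
= (9^2 + 1^2)^(1/2) = (81 + 1)^(1/2) = (82)^(1/2) ≈ 9.0554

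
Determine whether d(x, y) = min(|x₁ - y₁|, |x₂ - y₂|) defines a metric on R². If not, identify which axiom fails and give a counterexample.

No. d fails identity of indiscernibles: take x = (3, 0) and y = (3, 6). Then d(x,y) = min(|3 - 3|, |0 - 6|) = min(0, 6) = 0, yet x ≠ y.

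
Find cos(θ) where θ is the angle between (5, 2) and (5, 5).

With u = (5, 2), v = (5, 5):
u·v = 5·5 + 2·5 = 25 + 10 = 35.
|u| = √(5² + 2²) = √29, |v| = √(5² + 5²) = √50, so |u||v| = √(29·50) = √1450.
cos θ = (u·v)/(|u||v|) = 35/√1450 ≈ 0.9191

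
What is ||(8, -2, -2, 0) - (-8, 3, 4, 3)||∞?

max(|x_i - y_i|) = max(|8 - (-8)|, |-2 - 3|, |-2 - 4|, |0 - 3|) = max(16, 5, 6, 3) = 16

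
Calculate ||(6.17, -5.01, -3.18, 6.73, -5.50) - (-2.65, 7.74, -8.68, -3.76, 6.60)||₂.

√(Σ(x_i - y_i)²) = √((6.17 - (-2.65))² + (-5.01 - 7.74)² + (-3.18 - (-8.68))² + (6.73 - (-3.76))² + (-5.5 - 6.6)²)
= √(8.82² + (-12.75)² + 5.5² + 10.49² + (-12.1)²) = √(77.7924 + 162.5625 + 30.25 + 110.0401 + 146.41) = √527.055 ≈ 22.9577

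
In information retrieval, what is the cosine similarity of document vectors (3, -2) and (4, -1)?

With u = (3, -2), v = (4, -1):
u·v = 3·4 + (-2)·(-1) = 12 + 2 = 14.
|u| = √(3² + (-2)²) = √13, |v| = √(4² + (-1)²) = √17, so |u||v| = √(13·17) = √221.
cos θ = (u·v)/(|u||v|) = 14/√221 ≈ 0.9417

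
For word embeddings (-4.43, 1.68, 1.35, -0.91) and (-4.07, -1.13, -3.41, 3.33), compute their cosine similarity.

With u = (-4.43, 1.68, 1.35, -0.91), v = (-4.07, -1.13, -3.41, 3.33):
u·v = (-4.43)·(-4.07) + 1.68·(-1.13) + 1.35·(-3.41) + (-0.91)·3.33 = 18.0301 + (-1.8984) + (-4.6035) + (-3.0303) = 8.4979.
|u| = √((-4.43)² + 1.68² + 1.35² + (-0.91)²) = √(19.6249 + 2.8224 + 1.8225 + 0.8281) = √25.0979, |v| = √((-4.07)² + (-1.13)² + (-3.41)² + 3.33²) = √(16.5649 + 1.2769 + 11.6281 + 11.0889) = √40.5588.
cos θ = (u·v)/(|u||v|) = 8.4979/(√25.0979·√40.5588) ≈ 0.2663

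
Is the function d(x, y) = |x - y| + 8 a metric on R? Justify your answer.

No. d fails identity of indiscernibles (specifically d(x,x) = 0): d(-2, -2) = |-2 - (-2)| + 8 = 0 + 8 = 8 ≠ 0.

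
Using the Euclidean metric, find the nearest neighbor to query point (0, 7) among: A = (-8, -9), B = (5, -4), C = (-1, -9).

Distances: d(A) ≈ 17.8885, d(B) ≈ 12.083, d(C) ≈ 16.0312. Nearest: B = (5, -4) with distance 12.083.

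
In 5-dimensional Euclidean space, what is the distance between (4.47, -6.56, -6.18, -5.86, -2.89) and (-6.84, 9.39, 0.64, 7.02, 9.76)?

√(Σ(x_i - y_i)²) = √((4.47 - (-6.84))² + (-6.56 - 9.39)² + (-6.18 - 0.64)² + (-5.86 - 7.02)² + (-2.89 - 9.76)²)
= √(11.31² + (-15.95)² + (-6.82)² + (-12.88)² + (-12.65)²) = √(127.9161 + 254.4025 + 46.5124 + 165.8944 + 160.0225) = √754.7479 ≈ 27.4727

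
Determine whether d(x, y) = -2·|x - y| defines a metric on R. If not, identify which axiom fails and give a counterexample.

No. With c = -2 < 0, d fails non-negativity: d(4, 8) = -2·|4 - 8| = -2·4 = -8 < 0.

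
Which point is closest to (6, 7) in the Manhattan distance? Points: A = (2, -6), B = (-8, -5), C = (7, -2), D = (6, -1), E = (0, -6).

Distances: d(A) = 17, d(B) = 26, d(C) = 10, d(D) = 8, d(E) = 19. Nearest: D = (6, -1) with distance 8.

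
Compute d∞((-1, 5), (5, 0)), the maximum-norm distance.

max(|x_i - y_i|) = max(|-1 - 5|, |5 - 0|) = max(6, 5) = 6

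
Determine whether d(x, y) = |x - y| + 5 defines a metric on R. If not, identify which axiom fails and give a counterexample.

No. d fails identity of indiscernibles (specifically d(x,x) = 0): d(6, 6) = |6 - 6| + 5 = 0 + 5 = 5 ≠ 0.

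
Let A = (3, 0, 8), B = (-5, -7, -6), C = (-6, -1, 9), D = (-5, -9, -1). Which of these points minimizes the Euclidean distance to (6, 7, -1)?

Distances: d(A) ≈ 11.7898, d(B) ≈ 18.4932, d(C) ≈ 17.5499, d(D) ≈ 19.4165. Nearest: A = (3, 0, 8) with distance 11.7898.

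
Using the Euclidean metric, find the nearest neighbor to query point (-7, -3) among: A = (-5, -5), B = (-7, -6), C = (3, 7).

Distances: d(A) ≈ 2.8284, d(B) = 3, d(C) ≈ 14.1421. Nearest: A = (-5, -5) with distance 2.8284.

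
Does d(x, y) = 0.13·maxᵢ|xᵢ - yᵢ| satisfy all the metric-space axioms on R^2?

Yes. The L∞ (Chebyshev) norm induces a metric on R^2, and multiplying a metric by a positive constant 0.13 > 0 preserves all four axioms: non-negativity (0.13·||x-y|| ≥ 0), identity (0.13·||x-y|| = 0 ⟺ ||x-y|| = 0 ⟺ x = y), symmetry (||x-y|| = ||y-x||), and the triangle inequality (0.13·||x-z|| ≤ 0.13·||x-y|| + 0.13·||y-z||). So d is a metric.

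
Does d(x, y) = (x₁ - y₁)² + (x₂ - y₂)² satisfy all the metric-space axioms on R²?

No. The squared Euclidean distance fails the triangle inequality. Counterexample: x = (0, 0), y = (5, 4), z = (10, 8). d(x,z) = 10² + 8² = 164, but d(x,y) + d(y,z) = (5² + 4²) + (5² + 4²) = 41 + 41 = 82. Since 164 > 82, the triangle inequality is violated. (Note: √d, the ordinary Euclidean distance, IS a metric.)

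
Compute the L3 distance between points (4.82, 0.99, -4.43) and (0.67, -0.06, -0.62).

(Σ|x_i - y_i|^3)^(1/3) = (|4.82 - 0.67|^3 + |0.99 - (-0.06)|^3 + |-4.43 - (-0.62)|^3)^(1/3)
= (4.15^3 + 1.05^3 + 3.81^3)^(1/3) ≈ (71.4734 + 1.1576 + 55.3063)^(1/3) = (127.9373)^(1/3) ≈ 5.0389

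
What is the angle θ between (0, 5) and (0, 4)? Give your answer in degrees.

With u = (0, 5), v = (0, 4):
u·v = 0·0 + 5·4 = 0 + 20 = 20.
|u| = √(0² + 5²) = √25, |v| = √(0² + 4²) = √16, so |u||v| = √(25·16) = √400 = 20.
cos θ = (u·v)/(|u||v|) = 20/20 = 1 (the vectors are parallel, pointing the same way)
θ = arccos(1) = 0°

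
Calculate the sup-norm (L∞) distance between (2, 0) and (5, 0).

max(|x_i - y_i|) = max(|2 - 5|, |0 - 0|) = max(3, 0) = 3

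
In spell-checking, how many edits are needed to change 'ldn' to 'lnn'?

Let D[i][j] be the edit distance between the first i characters of 'ldn' and the first j characters of 'lnn', with D[i][0] = i, D[0][j] = j, and D[i][j] = D[i-1][j-1] if the characters match, else 1 + min(D[i-1][j], D[i][j-1], D[i-1][j-1]). Filling the table (rows: prefixes of 'ldn', columns: prefixes of 'lnn'):
     ε  l  n  n
  ε  0  1  2  3
  l  1  0  1  2
  d  2  1  1  2
  n  3  2  1  1
The bottom-right entry gives D[3][3] = 1, so no sequence of fewer than 1 edit works. Backtracking through the table gives one optimal edit sequence (1 edit):
  ldn → lnn (sub d→n @2)
Edit distance = 1.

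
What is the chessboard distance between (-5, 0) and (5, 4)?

max(|x_i - y_i|) = max(|-5 - 5|, |0 - 4|) = max(10, 4) = 10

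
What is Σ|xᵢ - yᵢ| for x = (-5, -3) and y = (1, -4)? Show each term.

Σ|x_i - y_i| = |-5 - 1| + |-3 - (-4)| = 6 + 1 = 7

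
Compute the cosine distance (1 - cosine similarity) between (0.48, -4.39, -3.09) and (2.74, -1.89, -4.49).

With u = (0.48, -4.39, -3.09), v = (2.74, -1.89, -4.49):
u·v = 0.48·2.74 + (-4.39)·(-1.89) + (-3.09)·(-4.49) = 1.3152 + 8.2971 + 13.8741 = 23.4864.
|u| = √(0.48² + (-4.39)² + (-3.09)²) = √(0.2304 + 19.2721 + 9.5481) = √29.0506, |v| = √(2.74² + (-1.89)² + (-4.49)²) = √(7.5076 + 3.5721 + 20.1601) = √31.2398.
cos θ = (u·v)/(|u||v|) = 23.4864/(√29.0506·√31.2398) ≈ 0.7796
Cosine distance = 1 - cos θ ≈ 1 - 0.7796 = 0.2204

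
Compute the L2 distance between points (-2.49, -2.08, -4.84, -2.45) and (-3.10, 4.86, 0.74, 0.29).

(Σ|x_i - y_i|^2)^(1/2) = (|-2.49 - (-3.1)|^2 + |-2.08 - 4.86|^2 + |-4.84 - 0.74|^2 + |-2.45 - 0.29|^2)^(1/2)
= (0.61^2 + 6.94^2 + 5.58^2 + 2.74^2)^(1/2) = (0.3721 + 48.1636 + 31.1364 + 7.5076)^(1/2) = (87.1797)^(1/2) ≈ 9.337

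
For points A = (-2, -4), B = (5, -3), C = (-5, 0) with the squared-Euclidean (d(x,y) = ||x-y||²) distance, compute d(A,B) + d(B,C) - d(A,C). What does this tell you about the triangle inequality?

d(A,B) = 7² + 1² = 50, d(B,C) = 10² + 3² = 109, d(A,C) = 3² + 4² = 25.
d(A,B) + d(B,C) - d(A,C) = 50 + 109 - 25 = 159 - 25 = 134. This is ≥ 0, so the triangle inequality holds for these points.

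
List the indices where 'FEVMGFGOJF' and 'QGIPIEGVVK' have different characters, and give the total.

Differing positions: 1, 2, 3, 4, 5, 6, 8, 9, 10. Hamming distance = 9.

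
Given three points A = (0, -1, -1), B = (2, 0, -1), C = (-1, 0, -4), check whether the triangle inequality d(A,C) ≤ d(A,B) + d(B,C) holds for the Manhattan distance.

d(A,B) = 2 + 1 + 0 = 3, d(B,C) = 3 + 0 + 3 = 6, d(A,C) = 1 + 1 + 3 = 5.
d(A,C) = 5 ≤ 3 + 6 = 9. Triangle inequality is satisfied.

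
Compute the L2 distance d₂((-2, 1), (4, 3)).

√(Σ(x_i - y_i)²) = √((-2 - 4)² + (1 - 3)²)
= √((-6)² + (-2)²) = √(36 + 4) = √40 ≈ 6.3246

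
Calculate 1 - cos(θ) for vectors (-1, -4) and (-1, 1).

With u = (-1, -4), v = (-1, 1):
u·v = (-1)·(-1) + (-4)·1 = 1 + (-4) = -3.
|u| = √((-1)² + (-4)²) = √17, |v| = √((-1)² + 1²) = √2, so |u||v| = √(17·2) = √34.
cos θ = (u·v)/(|u||v|) = -3/√34 ≈ -0.5145
Cosine distance = 1 - cos θ ≈ 1 - (-0.5145) = 1.5145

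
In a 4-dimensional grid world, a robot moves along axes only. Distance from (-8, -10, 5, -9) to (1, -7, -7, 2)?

Σ|x_i - y_i| = |-8 - 1| + |-10 - (-7)| + |5 - (-7)| + |-9 - 2| = 9 + 3 + 12 + 11 = 35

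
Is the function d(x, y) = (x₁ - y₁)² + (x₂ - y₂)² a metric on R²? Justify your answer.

No. The squared Euclidean distance fails the triangle inequality. Counterexample: x = (0, 0), y = (2, 5), z = (4, 10). d(x,z) = 4² + 10² = 116, but d(x,y) + d(y,z) = (2² + 5²) + (2² + 5²) = 29 + 29 = 58. Since 116 > 58, the triangle inequality is violated. (Note: √d, the ordinary Euclidean distance, IS a metric.)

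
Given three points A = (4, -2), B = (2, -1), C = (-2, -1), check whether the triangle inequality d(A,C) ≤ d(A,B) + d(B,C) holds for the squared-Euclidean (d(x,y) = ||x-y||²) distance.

d(A,B) = 2² + 1² = 5, d(B,C) = 4² + 0² = 16, d(A,C) = 6² + 1² = 37.
d(A,C) = 37 > 5 + 16 = 21. Triangle inequality is VIOLATED. (Squared-Euclidean is not a metric — this is a counterexample.)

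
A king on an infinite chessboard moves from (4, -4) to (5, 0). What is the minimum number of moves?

max(|x_i - y_i|) = max(|4 - 5|, |-4 - 0|) = max(1, 4) = 4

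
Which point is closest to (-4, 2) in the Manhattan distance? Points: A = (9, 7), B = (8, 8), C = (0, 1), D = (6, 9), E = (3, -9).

Distances: d(A) = 18, d(B) = 18, d(C) = 5, d(D) = 17, d(E) = 18. Nearest: C = (0, 1) with distance 5.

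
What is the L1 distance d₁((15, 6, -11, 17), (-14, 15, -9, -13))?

Σ|x_i - y_i| = |15 - (-14)| + |6 - 15| + |-11 - (-9)| + |17 - (-13)| = 29 + 9 + 2 + 30 = 70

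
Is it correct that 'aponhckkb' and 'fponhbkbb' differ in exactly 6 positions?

Differing positions: 1, 6, 8. Hamming distance = 3, so the claim that d_H = 6 is false.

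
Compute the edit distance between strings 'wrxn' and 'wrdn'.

Let D[i][j] be the edit distance between the first i characters of 'wrxn' and the first j characters of 'wrdn', with D[i][0] = i, D[0][j] = j, and D[i][j] = D[i-1][j-1] if the characters match, else 1 + min(D[i-1][j], D[i][j-1], D[i-1][j-1]). Filling the table (rows: prefixes of 'wrxn', columns: prefixes of 'wrdn'):
     ε  w  r  d  n
  ε  0  1  2  3  4
  w  1  0  1  2  3
  r  2  1  0  1  2
  x  3  2  1  1  2
  n  4  3  2  2  1
The bottom-right entry gives D[4][4] = 1, so no sequence of fewer than 1 edit works. Backtracking through the table gives one optimal edit sequence (1 edit):
  wrxn → wrdn (sub x→d @3)
Edit distance = 1.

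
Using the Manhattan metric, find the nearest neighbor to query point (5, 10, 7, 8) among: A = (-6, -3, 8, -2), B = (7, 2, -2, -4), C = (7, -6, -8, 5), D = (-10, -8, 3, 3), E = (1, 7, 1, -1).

Distances: d(A) = 35, d(B) = 31, d(C) = 36, d(D) = 42, d(E) = 22. Nearest: E = (1, 7, 1, -1) with distance 22.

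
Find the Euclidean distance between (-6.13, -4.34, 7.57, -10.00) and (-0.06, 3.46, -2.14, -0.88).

√(Σ(x_i - y_i)²) = √((-6.13 - (-0.06))² + (-4.34 - 3.46)² + (7.57 - (-2.14))² + (-10 - (-0.88))²)
= √((-6.07)² + (-7.8)² + 9.71² + (-9.12)²) = √(36.8449 + 60.84 + 94.2841 + 83.1744) = √275.1434 ≈ 16.5874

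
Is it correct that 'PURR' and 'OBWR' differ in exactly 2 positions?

Differing positions: 1, 2, 3. Hamming distance = 3, so the claim that d_H = 2 is false.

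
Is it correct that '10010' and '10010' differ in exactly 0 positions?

Differing positions: none. Hamming distance = 0, so the claim is true.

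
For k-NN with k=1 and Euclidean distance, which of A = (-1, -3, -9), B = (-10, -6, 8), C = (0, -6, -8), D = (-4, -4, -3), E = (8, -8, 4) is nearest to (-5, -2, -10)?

Distances: d(A) ≈ 4.2426, d(B) ≈ 19.105, d(C) ≈ 6.7082, d(D) ≈ 7.3485, d(E) ≈ 20.025. Nearest: A = (-1, -3, -9) with distance 4.2426.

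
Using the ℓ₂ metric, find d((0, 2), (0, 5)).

√(Σ(x_i - y_i)²) = √((0 - 0)² + (2 - 5)²)
= √(0² + (-3)²) = √(0 + 9) = √9 = 3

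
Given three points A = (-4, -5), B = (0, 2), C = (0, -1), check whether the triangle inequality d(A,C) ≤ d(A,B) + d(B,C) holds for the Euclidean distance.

d(A,B) = √(4² + 7²) = √65 ≈ 8.0623, d(B,C) = √(0² + 3²) = √9 = 3, d(A,C) = √(4² + 4²) = √32 ≈ 5.6569.
d(A,C) ≈ 5.6569 ≤ 8.0623 + 3 = 11.0623. Triangle inequality is satisfied.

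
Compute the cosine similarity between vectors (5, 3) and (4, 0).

With u = (5, 3), v = (4, 0):
u·v = 5·4 + 3·0 = 20 + 0 = 20.
|u| = √(5² + 3²) = √34, |v| = √(4² + 0²) = √16, so |u||v| = √(34·16) = √544.
cos θ = (u·v)/(|u||v|) = 20/√544 ≈ 0.8575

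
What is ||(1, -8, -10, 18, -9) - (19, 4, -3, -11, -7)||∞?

max(|x_i - y_i|) = max(|1 - 19|, |-8 - 4|, |-10 - (-3)|, |18 - (-11)|, |-9 - (-7)|) = max(18, 12, 7, 29, 2) = 29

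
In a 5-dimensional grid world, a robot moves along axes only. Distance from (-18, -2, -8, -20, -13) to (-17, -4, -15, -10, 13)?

Σ|x_i - y_i| = |-18 - (-17)| + |-2 - (-4)| + |-8 - (-15)| + |-20 - (-10)| + |-13 - 13| = 1 + 2 + 7 + 10 + 26 = 46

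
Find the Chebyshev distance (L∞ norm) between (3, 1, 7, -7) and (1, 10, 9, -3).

max(|x_i - y_i|) = max(|3 - 1|, |1 - 10|, |7 - 9|, |-7 - (-3)|) = max(2, 9, 2, 4) = 9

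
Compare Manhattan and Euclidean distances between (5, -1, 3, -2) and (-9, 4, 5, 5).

L1 = |5 - (-9)| + |-1 - 4| + |3 - 5| + |-2 - 5| = 14 + 5 + 2 + 7 = 28
L2 = √(14² + 5² + 2² + 7²) = √274 ≈ 16.5529
L1 ≥ L2 always (equality iff movement is along one axis); L1 > L2 here.
Ratio L1/L2 = 28/√274 ≈ 1.6915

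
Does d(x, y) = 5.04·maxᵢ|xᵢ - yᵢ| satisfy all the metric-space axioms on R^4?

Yes. The L∞ (Chebyshev) norm induces a metric on R^4, and multiplying a metric by a positive constant 5.04 > 0 preserves all four axioms: non-negativity (5.04·||x-y|| ≥ 0), identity (5.04·||x-y|| = 0 ⟺ ||x-y|| = 0 ⟺ x = y), symmetry (||x-y|| = ||y-x||), and the triangle inequality (5.04·||x-z|| ≤ 5.04·||x-y|| + 5.04·||y-z||). So d is a metric.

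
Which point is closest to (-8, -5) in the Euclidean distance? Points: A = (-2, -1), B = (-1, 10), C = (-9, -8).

Distances: d(A) ≈ 7.2111, d(B) ≈ 16.5529, d(C) ≈ 3.1623. Nearest: C = (-9, -8) with distance 3.1623.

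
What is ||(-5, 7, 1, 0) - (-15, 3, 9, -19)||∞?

max(|x_i - y_i|) = max(|-5 - (-15)|, |7 - 3|, |1 - 9|, |0 - (-19)|) = max(10, 4, 8, 19) = 19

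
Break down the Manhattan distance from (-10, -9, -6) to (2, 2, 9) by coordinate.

Σ|x_i - y_i| = |-10 - 2| + |-9 - 2| + |-6 - 9| = 12 + 11 + 15 = 38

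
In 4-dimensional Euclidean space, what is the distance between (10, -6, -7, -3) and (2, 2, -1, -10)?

√(Σ(x_i - y_i)²) = √((10 - 2)² + (-6 - 2)² + (-7 - (-1))² + (-3 - (-10))²)
= √(8² + (-8)² + (-6)² + 7²) = √(64 + 64 + 36 + 49) = √213 ≈ 14.5945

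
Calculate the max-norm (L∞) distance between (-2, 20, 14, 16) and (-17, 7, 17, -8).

max(|x_i - y_i|) = max(|-2 - (-17)|, |20 - 7|, |14 - 17|, |16 - (-8)|) = max(15, 13, 3, 24) = 24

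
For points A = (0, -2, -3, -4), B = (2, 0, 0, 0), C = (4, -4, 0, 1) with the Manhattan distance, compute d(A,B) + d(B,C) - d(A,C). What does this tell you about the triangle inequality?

d(A,B) = 2 + 2 + 3 + 4 = 11, d(B,C) = 2 + 4 + 0 + 1 = 7, d(A,C) = 4 + 2 + 3 + 5 = 14.
d(A,B) + d(B,C) - d(A,C) = 11 + 7 - 14 = 18 - 14 = 4. This is ≥ 0, so the triangle inequality holds for these points.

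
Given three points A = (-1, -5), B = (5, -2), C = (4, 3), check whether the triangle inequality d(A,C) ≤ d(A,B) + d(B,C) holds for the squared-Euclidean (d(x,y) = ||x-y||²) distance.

d(A,B) = 6² + 3² = 45, d(B,C) = 1² + 5² = 26, d(A,C) = 5² + 8² = 89.
d(A,C) = 89 > 45 + 26 = 71. Triangle inequality is VIOLATED. (Squared-Euclidean is not a metric — this is a counterexample.)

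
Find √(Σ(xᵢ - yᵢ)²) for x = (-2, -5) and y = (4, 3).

√(Σ(x_i - y_i)²) = √((-2 - 4)² + (-5 - 3)²)
= √((-6)² + (-8)²) = √(36 + 64) = √100 = 10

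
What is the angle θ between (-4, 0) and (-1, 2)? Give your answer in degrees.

With u = (-4, 0), v = (-1, 2):
u·v = (-4)·(-1) + 0·2 = 4 + 0 = 4.
|u| = √((-4)² + 0²) = √16, |v| = √((-1)² + 2²) = √5, so |u||v| = √(16·5) = √80.
cos θ = (u·v)/(|u||v|) = 4/√80 ≈ 0.447214
θ = arccos(0.447214) ≈ 63.43°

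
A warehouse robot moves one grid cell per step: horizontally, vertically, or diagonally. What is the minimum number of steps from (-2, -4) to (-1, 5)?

max(|x_i - y_i|) = max(|-2 - (-1)|, |-4 - 5|) = max(1, 9) = 9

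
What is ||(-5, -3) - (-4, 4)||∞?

max(|x_i - y_i|) = max(|-5 - (-4)|, |-3 - 4|) = max(1, 7) = 7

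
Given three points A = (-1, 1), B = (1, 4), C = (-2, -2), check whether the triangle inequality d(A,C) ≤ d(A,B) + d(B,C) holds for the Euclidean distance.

d(A,B) = √(2² + 3²) = √13 ≈ 3.6056, d(B,C) = √(3² + 6²) = √45 ≈ 6.7082, d(A,C) = √(1² + 3²) = √10 ≈ 3.1623.
d(A,C) ≈ 3.1623 ≤ 3.6056 + 6.7082 = 10.3138. Triangle inequality is satisfied.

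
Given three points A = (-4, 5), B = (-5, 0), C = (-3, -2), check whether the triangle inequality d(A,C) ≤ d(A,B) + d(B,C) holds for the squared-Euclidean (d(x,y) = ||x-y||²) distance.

d(A,B) = 1² + 5² = 26, d(B,C) = 2² + 2² = 8, d(A,C) = 1² + 7² = 50.
d(A,C) = 50 > 26 + 8 = 34. Triangle inequality is VIOLATED. (Squared-Euclidean is not a metric — this is a counterexample.)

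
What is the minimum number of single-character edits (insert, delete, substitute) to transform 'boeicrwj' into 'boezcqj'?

Let D[i][j] be the edit distance between the first i characters of 'boeicrwj' and the first j characters of 'boezcqj', with D[i][0] = i, D[0][j] = j, and D[i][j] = D[i-1][j-1] if the characters match, else 1 + min(D[i-1][j], D[i][j-1], D[i-1][j-1]). Filling the table (rows: prefixes of 'boeicrwj', columns: prefixes of 'boezcqj'):
     ε  b  o  e  z  c  q  j
  ε  0  1  2  3  4  5  6  7
  b  1  0  1  2  3  4  5  6
  o  2  1  0  1  2  3  4  5
  e  3  2  1  0  1  2  3  4
  i  4  3  2  1  1  2  3  4
  c  5  4  3  2  2  1  2  3
  r  6  5  4  3  3  2  2  3
  w  7  6  5  4  4  3  3  3
  j  8  7  6  5  5  4  4  3
The bottom-right entry gives D[8][7] = 3, so no sequence of fewer than 3 edits works. Backtracking through the table gives one optimal edit sequence (3 edits):
  boeicrwj → boezcrwj (sub i→z @4)
  boezcrwj → boezcwj (del r @6)
  boezcwj → boezcqj (sub w→q @6)
Edit distance = 3.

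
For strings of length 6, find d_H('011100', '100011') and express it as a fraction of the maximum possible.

Differing positions: 1, 2, 3, 4, 5, 6. Hamming distance = 6. The maximum possible Hamming distance for length-6 strings is 6, so d_H/6 = 6/6 = 1.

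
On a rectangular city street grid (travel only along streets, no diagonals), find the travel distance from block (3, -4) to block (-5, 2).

Σ|x_i - y_i| = |3 - (-5)| + |-4 - 2| = 8 + 6 = 14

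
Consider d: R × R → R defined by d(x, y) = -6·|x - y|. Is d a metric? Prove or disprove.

No. With c = -6 < 0, d fails non-negativity: d(2, 9) = -6·|2 - 9| = -6·7 = -42 < 0.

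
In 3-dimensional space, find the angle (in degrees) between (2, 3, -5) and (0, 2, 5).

With u = (2, 3, -5), v = (0, 2, 5):
u·v = 2·0 + 3·2 + (-5)·5 = 0 + 6 + (-25) = -19.
|u| = √(2² + 3² + (-5)²) = √38, |v| = √(0² + 2² + 5²) = √29, so |u||v| = √(38·29) = √1102.
cos θ = (u·v)/(|u||v|) = -19/√1102 ≈ -0.572351
θ = arccos(-0.572351) ≈ 124.91°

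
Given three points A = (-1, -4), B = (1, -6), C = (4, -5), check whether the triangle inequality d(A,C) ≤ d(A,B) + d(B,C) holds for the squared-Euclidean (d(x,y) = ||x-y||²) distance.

d(A,B) = 2² + 2² = 8, d(B,C) = 3² + 1² = 10, d(A,C) = 5² + 1² = 26.
d(A,C) = 26 > 8 + 10 = 18. Triangle inequality is VIOLATED. (Squared-Euclidean is not a metric — this is a counterexample.)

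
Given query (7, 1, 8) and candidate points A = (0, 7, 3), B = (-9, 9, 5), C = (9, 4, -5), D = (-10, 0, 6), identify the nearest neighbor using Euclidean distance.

Distances: d(A) ≈ 10.4881, d(B) ≈ 18.1384, d(C) ≈ 13.4907, d(D) ≈ 17.1464. Nearest: A = (0, 7, 3) with distance 10.4881.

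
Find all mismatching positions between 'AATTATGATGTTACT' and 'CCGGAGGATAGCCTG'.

Differing positions: 1, 2, 3, 4, 6, 10, 11, 12, 13, 14, 15. Hamming distance = 11.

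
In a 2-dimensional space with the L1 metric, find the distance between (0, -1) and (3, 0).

Σ|x_i - y_i| = |0 - 3| + |-1 - 0| = 3 + 1 = 4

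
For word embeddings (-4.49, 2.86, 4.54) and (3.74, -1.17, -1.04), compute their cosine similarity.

With u = (-4.49, 2.86, 4.54), v = (3.74, -1.17, -1.04):
u·v = (-4.49)·3.74 + 2.86·(-1.17) + 4.54·(-1.04) = (-16.7926) + (-3.3462) + (-4.7216) = -24.8604.
|u| = √((-4.49)² + 2.86² + 4.54²) = √(20.1601 + 8.1796 + 20.6116) = √48.9513, |v| = √(3.74² + (-1.17)² + (-1.04)²) = √(13.9876 + 1.3689 + 1.0816) = √16.4381.
cos θ = (u·v)/(|u||v|) = -24.8604/(√48.9513·√16.4381) ≈ -0.8764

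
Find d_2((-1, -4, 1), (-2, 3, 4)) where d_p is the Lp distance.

(Σ|x_i - y_i|^2)^(1/2) = (|-1 - (-2)|^2 + |-4 - 3|^2 + |1 - 4|^2)^(1/2)
= (1^2 + 7^2 + 3^2)^(1/2) = (1 + 49 + 9)^(1/2) = (59)^(1/2) ≈ 7.6811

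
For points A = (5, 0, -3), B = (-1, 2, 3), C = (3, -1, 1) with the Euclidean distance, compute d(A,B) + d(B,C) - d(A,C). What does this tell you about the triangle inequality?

d(A,B) = √(6² + 2² + 6²) = √76 ≈ 8.7178, d(B,C) = √(4² + 3² + 2²) = √29 ≈ 5.3852, d(A,C) = √(2² + 1² + 4²) = √21 ≈ 4.5826.
d(A,B) + d(B,C) - d(A,C) = 8.7178 + 5.3852 - 4.5826 = 14.103 - 4.5826 = 9.5204 (to 4 decimal places). This is ≥ 0, so the triangle inequality holds for these points.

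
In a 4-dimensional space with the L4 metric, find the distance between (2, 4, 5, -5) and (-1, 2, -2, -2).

(Σ|x_i - y_i|^4)^(1/4) = (|2 - (-1)|^4 + |4 - 2|^4 + |5 - (-2)|^4 + |-5 - (-2)|^4)^(1/4)
= (3^4 + 2^4 + 7^4 + 3^4)^(1/4) = (81 + 16 + 2401 + 81)^(1/4) = (2579)^(1/4) ≈ 7.1263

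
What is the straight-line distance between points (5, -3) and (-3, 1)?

√(Σ(x_i - y_i)²) = √((5 - (-3))² + (-3 - 1)²)
= √(8² + (-4)²) = √(64 + 16) = √80 ≈ 8.9443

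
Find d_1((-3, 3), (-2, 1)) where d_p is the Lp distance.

Σ|x_i - y_i| = |-3 - (-2)| + |3 - 1| = 1 + 2 = 3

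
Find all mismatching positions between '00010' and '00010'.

Differing positions: none. Hamming distance = 0.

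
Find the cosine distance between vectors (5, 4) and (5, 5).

With u = (5, 4), v = (5, 5):
u·v = 5·5 + 4·5 = 25 + 20 = 45.
|u| = √(5² + 4²) = √41, |v| = √(5² + 5²) = √50, so |u||v| = √(41·50) = √2050.
cos θ = (u·v)/(|u||v|) = 45/√2050 ≈ 0.9939
Cosine distance = 1 - cos θ ≈ 1 - 0.9939 = 0.0061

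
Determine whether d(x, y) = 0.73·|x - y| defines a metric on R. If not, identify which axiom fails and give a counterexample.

Yes. Since |x - y| is a metric on R and 0.73 > 0, the positive scalar multiple 0.73·|x - y| is also a metric: scaling by a positive constant preserves non-negativity, identity (d=0 ⟺ |x-y|=0 ⟺ x=y), symmetry, and the triangle inequality.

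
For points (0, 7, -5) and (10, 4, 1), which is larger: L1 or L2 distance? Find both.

L1 = |0 - 10| + |7 - 4| + |-5 - 1| = 10 + 3 + 6 = 19
L2 = √(10² + 3² + 6²) = √145 ≈ 12.0416
L1 ≥ L2 always (equality iff movement is along one axis); L1 > L2 here.
Ratio L1/L2 = 19/√145 ≈ 1.5779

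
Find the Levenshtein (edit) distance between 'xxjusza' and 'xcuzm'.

Let D[i][j] be the edit distance between the first i characters of 'xxjusza' and the first j characters of 'xcuzm', with D[i][0] = i, D[0][j] = j, and D[i][j] = D[i-1][j-1] if the characters match, else 1 + min(D[i-1][j], D[i][j-1], D[i-1][j-1]). Filling the table (rows: prefixes of 'xxjusza', columns: prefixes of 'xcuzm'):
     ε  x  c  u  z  m
  ε  0  1  2  3  4  5
  x  1  0  1  2  3  4
  x  2  1  1  2  3  4
  j  3  2  2  2  3  4
  u  4  3  3  2  3  4
  s  5  4  4  3  3  4
  z  6  5  5  4  3  4
  a  7  6  6  5  4  4
The bottom-right entry gives D[7][5] = 4, so no sequence of fewer than 4 edits works. Backtracking through the table gives one optimal edit sequence (4 edits):
  xxjusza → xjusza (del x @1)
  xjusza → xcusza (sub j→c @2)
  xcusza → xcuza (del s @4)
  xcuza → xcuzm (sub a→m @5)
Edit distance = 4.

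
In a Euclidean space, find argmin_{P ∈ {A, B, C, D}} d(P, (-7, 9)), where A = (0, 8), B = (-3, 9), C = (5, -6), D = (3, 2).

Distances: d(A) ≈ 7.0711, d(B) = 4, d(C) ≈ 19.2094, d(D) ≈ 12.2066. Nearest: B = (-3, 9) with distance 4.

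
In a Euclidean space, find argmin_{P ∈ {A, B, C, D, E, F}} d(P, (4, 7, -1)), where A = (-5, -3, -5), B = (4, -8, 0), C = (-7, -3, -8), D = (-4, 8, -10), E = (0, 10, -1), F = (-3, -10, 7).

Distances: d(A) ≈ 14.0357, d(B) ≈ 15.0333, d(C) ≈ 16.4317, d(D) ≈ 12.083, d(E) = 5, d(F) ≈ 20.0499. Nearest: E = (0, 10, -1) with distance 5.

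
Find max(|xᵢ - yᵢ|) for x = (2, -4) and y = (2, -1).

max(|x_i - y_i|) = max(|2 - 2|, |-4 - (-1)|) = max(0, 3) = 3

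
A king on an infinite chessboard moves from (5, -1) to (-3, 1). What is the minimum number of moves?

max(|x_i - y_i|) = max(|5 - (-3)|, |-1 - 1|) = max(8, 2) = 8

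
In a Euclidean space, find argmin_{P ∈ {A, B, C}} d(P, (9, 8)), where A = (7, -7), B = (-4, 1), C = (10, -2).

Distances: d(A) ≈ 15.1327, d(B) ≈ 14.7648, d(C) ≈ 10.0499. Nearest: C = (10, -2) with distance 10.0499.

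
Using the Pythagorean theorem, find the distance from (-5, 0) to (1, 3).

√(Σ(x_i - y_i)²) = √((-5 - 1)² + (0 - 3)²)
= √((-6)² + (-3)²) = √(36 + 9) = √45 ≈ 6.7082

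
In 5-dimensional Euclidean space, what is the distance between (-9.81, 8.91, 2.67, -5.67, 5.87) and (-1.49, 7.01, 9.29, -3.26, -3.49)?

√(Σ(x_i - y_i)²) = √((-9.81 - (-1.49))² + (8.91 - 7.01)² + (2.67 - 9.29)² + (-5.67 - (-3.26))² + (5.87 - (-3.49))²)
= √((-8.32)² + 1.9² + (-6.62)² + (-2.41)² + 9.36²) = √(69.2224 + 3.61 + 43.8244 + 5.8081 + 87.6096) = √210.0745 ≈ 14.4939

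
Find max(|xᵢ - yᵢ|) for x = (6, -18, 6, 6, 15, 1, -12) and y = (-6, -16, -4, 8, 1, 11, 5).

max(|x_i - y_i|) = max(|6 - (-6)|, |-18 - (-16)|, |6 - (-4)|, |6 - 8|, |15 - 1|, |1 - 11|, |-12 - 5|) = max(12, 2, 10, 2, 14, 10, 17) = 17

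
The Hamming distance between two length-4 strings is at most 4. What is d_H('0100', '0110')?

Differing positions: 3. Hamming distance = 1. The maximum possible Hamming distance for length-4 strings is 4, so d_H/4 = 1/4 = 0.25.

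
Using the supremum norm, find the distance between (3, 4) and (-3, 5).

max(|x_i - y_i|) = max(|3 - (-3)|, |4 - 5|) = max(6, 1) = 6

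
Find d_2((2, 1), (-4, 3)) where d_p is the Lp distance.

(Σ|x_i - y_i|^2)^(1/2) = (|2 - (-4)|^2 + |1 - 3|^2)^(1/2)
= (6^2 + 2^2)^(1/2) = (36 + 4)^(1/2) = (40)^(1/2) ≈ 6.3246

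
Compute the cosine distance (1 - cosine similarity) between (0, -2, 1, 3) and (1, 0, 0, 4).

With u = (0, -2, 1, 3), v = (1, 0, 0, 4):
u·v = 0·1 + (-2)·0 + 1·0 + 3·4 = 0 + 0 + 0 + 12 = 12.
|u| = √(0² + (-2)² + 1² + 3²) = √14, |v| = √(1² + 0² + 0² + 4²) = √17, so |u||v| = √(14·17) = √238.
cos θ = (u·v)/(|u||v|) = 12/√238 ≈ 0.7778
Cosine distance = 1 - cos θ ≈ 1 - 0.7778 = 0.2222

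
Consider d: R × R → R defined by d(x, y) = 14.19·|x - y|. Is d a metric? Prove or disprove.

Yes. Since |x - y| is a metric on R and 14.19 > 0, the positive scalar multiple 14.19·|x - y| is also a metric: scaling by a positive constant preserves non-negativity, identity (d=0 ⟺ |x-y|=0 ⟺ x=y), symmetry, and the triangle inequality.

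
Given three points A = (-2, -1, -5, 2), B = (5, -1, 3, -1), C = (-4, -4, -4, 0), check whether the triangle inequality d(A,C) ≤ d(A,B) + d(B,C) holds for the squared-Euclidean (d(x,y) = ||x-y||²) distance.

d(A,B) = 7² + 0² + 8² + 3² = 122, d(B,C) = 9² + 3² + 7² + 1² = 140, d(A,C) = 2² + 3² + 1² + 2² = 18.
d(A,C) = 18 ≤ 122 + 140 = 262. Triangle inequality is satisfied.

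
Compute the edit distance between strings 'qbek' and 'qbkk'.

Let D[i][j] be the edit distance between the first i characters of 'qbek' and the first j characters of 'qbkk', with D[i][0] = i, D[0][j] = j, and D[i][j] = D[i-1][j-1] if the characters match, else 1 + min(D[i-1][j], D[i][j-1], D[i-1][j-1]). Filling the table (rows: prefixes of 'qbek', columns: prefixes of 'qbkk'):
     ε  q  b  k  k
  ε  0  1  2  3  4
  q  1  0  1  2  3
  b  2  1  0  1  2
  e  3  2  1  1  2
  k  4  3  2  1  1
The bottom-right entry gives D[4][4] = 1, so no sequence of fewer than 1 edit works. Backtracking through the table gives one optimal edit sequence (1 edit):
  qbek → qbkk (sub e→k @3)
Edit distance = 1.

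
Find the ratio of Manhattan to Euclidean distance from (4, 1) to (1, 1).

L1 = |4 - 1| + |1 - 1| = 3 + 0 = 3
L2 = √(3² + 0²) = √9 = 3
L1 ≥ L2 always (equality iff movement is along one axis); L1 = L2 here (movement is along a single axis).
Ratio L1/L2 = 3/3 = 1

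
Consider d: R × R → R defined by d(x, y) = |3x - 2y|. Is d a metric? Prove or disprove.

No. d fails symmetry: d(8, 9) = |3·8 - 2·9| = |6| = 6, but d(9, 8) = |3·9 - 2·8| = |11| = 11. Since 6 ≠ 11, d(x,y) ≠ d(y,x) in general.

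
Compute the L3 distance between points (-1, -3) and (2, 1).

(Σ|x_i - y_i|^3)^(1/3) = (|-1 - 2|^3 + |-3 - 1|^3)^(1/3)
= (3^3 + 4^3)^(1/3) = (27 + 64)^(1/3) = (91)^(1/3) ≈ 4.4979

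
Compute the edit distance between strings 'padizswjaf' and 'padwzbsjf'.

Let D[i][j] be the edit distance between the first i characters of 'padizswjaf' and the first j characters of 'padwzbsjf', with D[i][0] = i, D[0][j] = j, and D[i][j] = D[i-1][j-1] if the characters match, else 1 + min(D[i-1][j], D[i][j-1], D[i-1][j-1]). Filling the table (rows: prefixes of 'padizswjaf', columns: prefixes of 'padwzbsjf'):
     ε  p  a  d  w  z  b  s  j  f
  ε  0  1  2  3  4  5  6  7  8  9
  p  1  0  1  2  3  4  5  6  7  8
  a  2  1  0  1  2  3  4  5  6  7
  d  3  2  1  0  1  2  3  4  5  6
  i  4  3  2  1  1  2  3  4  5  6
  z  5  4  3  2  2  1  2  3  4  5
  s  6  5  4  3  3  2  2  2  3  4
  w  7  6  5  4  3  3  3  3  3  4
  j  8  7  6  5  4  4  4  4  3  4
  a  9  8  7  6  5  5  5  5  4  4
  f 10  9  8  7  6  6  6  6  5  4
The bottom-right entry gives D[10][9] = 4, so no sequence of fewer than 4 edits works. Backtracking through the table gives one optimal edit sequence (4 edits):
  padizswjaf → padwzswjaf (sub i→w @4)
  padwzswjaf → padwzbwjaf (sub s→b @6)
  padwzbwjaf → padwzbsjaf (sub w→s @7)
  padwzbsjaf → padwzbsjf (del a @9)
Edit distance = 4.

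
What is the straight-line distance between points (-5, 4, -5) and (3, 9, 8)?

√(Σ(x_i - y_i)²) = √((-5 - 3)² + (4 - 9)² + (-5 - 8)²)
= √((-8)² + (-5)² + (-13)²) = √(64 + 25 + 169) = √258 ≈ 16.0624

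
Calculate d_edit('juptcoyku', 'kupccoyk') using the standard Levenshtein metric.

Let D[i][j] be the edit distance between the first i characters of 'juptcoyku' and the first j characters of 'kupccoyk', with D[i][0] = i, D[0][j] = j, and D[i][j] = D[i-1][j-1] if the characters match, else 1 + min(D[i-1][j], D[i][j-1], D[i-1][j-1]). Filling the table (rows: prefixes of 'juptcoyku', columns: prefixes of 'kupccoyk'):
     ε  k  u  p  c  c  o  y  k
  ε  0  1  2  3  4  5  6  7  8
  j  1  1  2  3  4  5  6  7  8
  u  2  2  1  2  3  4  5  6  7
  p  3  3  2  1  2  3  4  5  6
  t  4  4  3  2  2  3  4  5  6
  c  5  5  4  3  2  2  3  4  5
  o  6  6  5  4  3  3  2  3  4
  y  7  7  6  5  4  4  3  2  3
  k  8  7  7  6  5  5  4  3  2
  u  9  8  7  7  6  6  5  4  3
The bottom-right entry gives D[9][8] = 3, so no sequence of fewer than 3 edits works. Backtracking through the table gives one optimal edit sequence (3 edits):
  juptcoyku → kuptcoyku (sub j→k @1)
  kuptcoyku → kupccoyku (sub t→c @4)
  kupccoyku → kupccoyk (del u @9)
Edit distance = 3.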